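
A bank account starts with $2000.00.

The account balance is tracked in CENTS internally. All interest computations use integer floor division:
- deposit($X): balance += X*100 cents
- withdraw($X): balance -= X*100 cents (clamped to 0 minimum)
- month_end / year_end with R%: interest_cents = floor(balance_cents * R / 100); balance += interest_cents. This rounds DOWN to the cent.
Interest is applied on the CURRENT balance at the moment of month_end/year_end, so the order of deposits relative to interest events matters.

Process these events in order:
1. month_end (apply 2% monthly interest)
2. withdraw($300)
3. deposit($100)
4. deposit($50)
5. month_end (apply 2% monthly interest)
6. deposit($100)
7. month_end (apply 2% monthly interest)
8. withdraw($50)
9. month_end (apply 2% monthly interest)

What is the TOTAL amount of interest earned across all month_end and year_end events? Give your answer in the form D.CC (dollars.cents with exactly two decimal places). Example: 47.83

Answer: 158.71

Derivation:
After 1 (month_end (apply 2% monthly interest)): balance=$2040.00 total_interest=$40.00
After 2 (withdraw($300)): balance=$1740.00 total_interest=$40.00
After 3 (deposit($100)): balance=$1840.00 total_interest=$40.00
After 4 (deposit($50)): balance=$1890.00 total_interest=$40.00
After 5 (month_end (apply 2% monthly interest)): balance=$1927.80 total_interest=$77.80
After 6 (deposit($100)): balance=$2027.80 total_interest=$77.80
After 7 (month_end (apply 2% monthly interest)): balance=$2068.35 total_interest=$118.35
After 8 (withdraw($50)): balance=$2018.35 total_interest=$118.35
After 9 (month_end (apply 2% monthly interest)): balance=$2058.71 total_interest=$158.71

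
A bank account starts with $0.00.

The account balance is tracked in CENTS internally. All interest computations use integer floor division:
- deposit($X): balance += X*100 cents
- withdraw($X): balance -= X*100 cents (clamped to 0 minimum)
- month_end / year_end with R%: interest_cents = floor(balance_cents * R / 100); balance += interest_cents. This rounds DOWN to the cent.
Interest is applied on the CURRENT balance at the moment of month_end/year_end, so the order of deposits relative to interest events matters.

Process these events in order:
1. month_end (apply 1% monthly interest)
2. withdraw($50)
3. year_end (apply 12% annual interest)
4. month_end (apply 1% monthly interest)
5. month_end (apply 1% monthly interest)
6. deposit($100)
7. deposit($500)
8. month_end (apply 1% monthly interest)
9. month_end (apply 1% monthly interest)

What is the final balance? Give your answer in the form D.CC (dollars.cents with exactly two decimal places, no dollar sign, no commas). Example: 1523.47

After 1 (month_end (apply 1% monthly interest)): balance=$0.00 total_interest=$0.00
After 2 (withdraw($50)): balance=$0.00 total_interest=$0.00
After 3 (year_end (apply 12% annual interest)): balance=$0.00 total_interest=$0.00
After 4 (month_end (apply 1% monthly interest)): balance=$0.00 total_interest=$0.00
After 5 (month_end (apply 1% monthly interest)): balance=$0.00 total_interest=$0.00
After 6 (deposit($100)): balance=$100.00 total_interest=$0.00
After 7 (deposit($500)): balance=$600.00 total_interest=$0.00
After 8 (month_end (apply 1% monthly interest)): balance=$606.00 total_interest=$6.00
After 9 (month_end (apply 1% monthly interest)): balance=$612.06 total_interest=$12.06

Answer: 612.06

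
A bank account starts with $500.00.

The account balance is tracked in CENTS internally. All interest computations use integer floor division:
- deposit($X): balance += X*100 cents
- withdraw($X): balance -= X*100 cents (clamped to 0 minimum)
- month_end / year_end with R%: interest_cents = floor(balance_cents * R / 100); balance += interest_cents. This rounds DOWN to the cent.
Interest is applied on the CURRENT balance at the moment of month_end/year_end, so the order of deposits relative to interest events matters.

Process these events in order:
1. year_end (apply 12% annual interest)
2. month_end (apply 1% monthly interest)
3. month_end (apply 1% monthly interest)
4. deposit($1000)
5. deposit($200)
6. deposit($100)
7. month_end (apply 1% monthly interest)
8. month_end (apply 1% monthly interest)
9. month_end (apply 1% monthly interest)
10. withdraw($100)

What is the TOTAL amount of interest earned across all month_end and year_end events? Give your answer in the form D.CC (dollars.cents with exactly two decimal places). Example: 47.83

After 1 (year_end (apply 12% annual interest)): balance=$560.00 total_interest=$60.00
After 2 (month_end (apply 1% monthly interest)): balance=$565.60 total_interest=$65.60
After 3 (month_end (apply 1% monthly interest)): balance=$571.25 total_interest=$71.25
After 4 (deposit($1000)): balance=$1571.25 total_interest=$71.25
After 5 (deposit($200)): balance=$1771.25 total_interest=$71.25
After 6 (deposit($100)): balance=$1871.25 total_interest=$71.25
After 7 (month_end (apply 1% monthly interest)): balance=$1889.96 total_interest=$89.96
After 8 (month_end (apply 1% monthly interest)): balance=$1908.85 total_interest=$108.85
After 9 (month_end (apply 1% monthly interest)): balance=$1927.93 total_interest=$127.93
After 10 (withdraw($100)): balance=$1827.93 total_interest=$127.93

Answer: 127.93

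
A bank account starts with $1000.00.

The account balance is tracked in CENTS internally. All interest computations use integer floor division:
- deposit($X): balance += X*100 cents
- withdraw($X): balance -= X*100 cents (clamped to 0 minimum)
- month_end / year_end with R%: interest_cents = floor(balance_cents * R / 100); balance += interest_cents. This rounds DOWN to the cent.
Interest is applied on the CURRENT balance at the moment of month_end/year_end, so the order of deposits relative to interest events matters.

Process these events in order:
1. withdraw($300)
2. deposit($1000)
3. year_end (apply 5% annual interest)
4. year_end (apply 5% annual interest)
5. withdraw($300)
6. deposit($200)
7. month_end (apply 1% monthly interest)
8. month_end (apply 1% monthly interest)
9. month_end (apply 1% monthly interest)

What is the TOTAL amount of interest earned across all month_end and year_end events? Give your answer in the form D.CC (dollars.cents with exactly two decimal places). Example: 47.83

Answer: 227.99

Derivation:
After 1 (withdraw($300)): balance=$700.00 total_interest=$0.00
After 2 (deposit($1000)): balance=$1700.00 total_interest=$0.00
After 3 (year_end (apply 5% annual interest)): balance=$1785.00 total_interest=$85.00
After 4 (year_end (apply 5% annual interest)): balance=$1874.25 total_interest=$174.25
After 5 (withdraw($300)): balance=$1574.25 total_interest=$174.25
After 6 (deposit($200)): balance=$1774.25 total_interest=$174.25
After 7 (month_end (apply 1% monthly interest)): balance=$1791.99 total_interest=$191.99
After 8 (month_end (apply 1% monthly interest)): balance=$1809.90 total_interest=$209.90
After 9 (month_end (apply 1% monthly interest)): balance=$1827.99 total_interest=$227.99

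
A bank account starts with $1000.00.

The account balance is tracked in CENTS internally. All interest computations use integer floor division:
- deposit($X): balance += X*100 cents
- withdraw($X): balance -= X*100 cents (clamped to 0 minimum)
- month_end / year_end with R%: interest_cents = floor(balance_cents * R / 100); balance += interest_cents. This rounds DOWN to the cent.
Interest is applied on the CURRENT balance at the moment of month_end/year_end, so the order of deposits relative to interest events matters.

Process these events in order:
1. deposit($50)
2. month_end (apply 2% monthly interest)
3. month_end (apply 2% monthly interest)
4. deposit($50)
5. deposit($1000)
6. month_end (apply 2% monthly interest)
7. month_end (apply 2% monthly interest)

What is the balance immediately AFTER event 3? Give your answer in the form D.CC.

Answer: 1092.42

Derivation:
After 1 (deposit($50)): balance=$1050.00 total_interest=$0.00
After 2 (month_end (apply 2% monthly interest)): balance=$1071.00 total_interest=$21.00
After 3 (month_end (apply 2% monthly interest)): balance=$1092.42 total_interest=$42.42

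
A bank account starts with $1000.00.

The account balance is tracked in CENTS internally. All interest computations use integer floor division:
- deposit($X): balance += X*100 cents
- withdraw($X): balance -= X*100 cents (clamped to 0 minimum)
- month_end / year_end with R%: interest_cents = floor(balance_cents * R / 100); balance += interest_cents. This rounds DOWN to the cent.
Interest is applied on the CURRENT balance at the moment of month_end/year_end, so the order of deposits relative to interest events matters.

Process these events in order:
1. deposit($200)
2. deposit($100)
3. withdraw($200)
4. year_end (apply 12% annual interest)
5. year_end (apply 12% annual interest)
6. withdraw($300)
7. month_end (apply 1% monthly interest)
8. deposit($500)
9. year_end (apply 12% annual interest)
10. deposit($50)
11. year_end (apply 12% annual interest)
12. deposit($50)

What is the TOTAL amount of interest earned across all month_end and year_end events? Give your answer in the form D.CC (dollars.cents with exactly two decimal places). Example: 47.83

Answer: 701.28

Derivation:
After 1 (deposit($200)): balance=$1200.00 total_interest=$0.00
After 2 (deposit($100)): balance=$1300.00 total_interest=$0.00
After 3 (withdraw($200)): balance=$1100.00 total_interest=$0.00
After 4 (year_end (apply 12% annual interest)): balance=$1232.00 total_interest=$132.00
After 5 (year_end (apply 12% annual interest)): balance=$1379.84 total_interest=$279.84
After 6 (withdraw($300)): balance=$1079.84 total_interest=$279.84
After 7 (month_end (apply 1% monthly interest)): balance=$1090.63 total_interest=$290.63
After 8 (deposit($500)): balance=$1590.63 total_interest=$290.63
After 9 (year_end (apply 12% annual interest)): balance=$1781.50 total_interest=$481.50
After 10 (deposit($50)): balance=$1831.50 total_interest=$481.50
After 11 (year_end (apply 12% annual interest)): balance=$2051.28 total_interest=$701.28
After 12 (deposit($50)): balance=$2101.28 total_interest=$701.28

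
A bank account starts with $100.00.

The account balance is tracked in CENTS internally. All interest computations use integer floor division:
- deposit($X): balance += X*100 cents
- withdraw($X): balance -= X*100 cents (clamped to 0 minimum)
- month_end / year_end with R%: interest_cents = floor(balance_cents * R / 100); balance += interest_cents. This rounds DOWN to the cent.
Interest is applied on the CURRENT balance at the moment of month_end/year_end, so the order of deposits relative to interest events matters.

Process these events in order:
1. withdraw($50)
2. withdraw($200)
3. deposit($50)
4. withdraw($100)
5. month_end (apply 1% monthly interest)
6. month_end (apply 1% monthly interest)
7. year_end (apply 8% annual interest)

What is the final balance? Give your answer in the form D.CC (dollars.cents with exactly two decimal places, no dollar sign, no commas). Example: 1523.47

Answer: 0.00

Derivation:
After 1 (withdraw($50)): balance=$50.00 total_interest=$0.00
After 2 (withdraw($200)): balance=$0.00 total_interest=$0.00
After 3 (deposit($50)): balance=$50.00 total_interest=$0.00
After 4 (withdraw($100)): balance=$0.00 total_interest=$0.00
After 5 (month_end (apply 1% monthly interest)): balance=$0.00 total_interest=$0.00
After 6 (month_end (apply 1% monthly interest)): balance=$0.00 total_interest=$0.00
After 7 (year_end (apply 8% annual interest)): balance=$0.00 total_interest=$0.00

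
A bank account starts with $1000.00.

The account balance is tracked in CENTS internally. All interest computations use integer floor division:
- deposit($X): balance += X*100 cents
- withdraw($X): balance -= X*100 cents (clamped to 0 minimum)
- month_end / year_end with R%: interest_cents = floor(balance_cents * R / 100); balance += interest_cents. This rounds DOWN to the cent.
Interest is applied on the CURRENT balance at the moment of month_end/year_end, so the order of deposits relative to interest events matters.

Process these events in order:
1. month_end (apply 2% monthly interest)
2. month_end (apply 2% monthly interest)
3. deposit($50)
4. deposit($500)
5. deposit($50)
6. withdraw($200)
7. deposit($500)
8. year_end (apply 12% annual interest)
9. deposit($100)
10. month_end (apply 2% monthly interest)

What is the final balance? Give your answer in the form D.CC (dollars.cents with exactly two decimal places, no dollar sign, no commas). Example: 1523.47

After 1 (month_end (apply 2% monthly interest)): balance=$1020.00 total_interest=$20.00
After 2 (month_end (apply 2% monthly interest)): balance=$1040.40 total_interest=$40.40
After 3 (deposit($50)): balance=$1090.40 total_interest=$40.40
After 4 (deposit($500)): balance=$1590.40 total_interest=$40.40
After 5 (deposit($50)): balance=$1640.40 total_interest=$40.40
After 6 (withdraw($200)): balance=$1440.40 total_interest=$40.40
After 7 (deposit($500)): balance=$1940.40 total_interest=$40.40
After 8 (year_end (apply 12% annual interest)): balance=$2173.24 total_interest=$273.24
After 9 (deposit($100)): balance=$2273.24 total_interest=$273.24
After 10 (month_end (apply 2% monthly interest)): balance=$2318.70 total_interest=$318.70

Answer: 2318.70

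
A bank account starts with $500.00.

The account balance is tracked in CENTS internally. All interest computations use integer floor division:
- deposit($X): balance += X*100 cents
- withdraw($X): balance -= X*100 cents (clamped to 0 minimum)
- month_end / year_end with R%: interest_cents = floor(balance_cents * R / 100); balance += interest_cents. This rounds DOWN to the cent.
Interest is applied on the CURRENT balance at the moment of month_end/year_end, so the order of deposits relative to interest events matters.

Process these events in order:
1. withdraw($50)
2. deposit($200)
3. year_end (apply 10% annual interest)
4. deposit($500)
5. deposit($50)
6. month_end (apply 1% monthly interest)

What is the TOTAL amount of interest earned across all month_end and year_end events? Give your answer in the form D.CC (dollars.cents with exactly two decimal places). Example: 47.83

Answer: 77.65

Derivation:
After 1 (withdraw($50)): balance=$450.00 total_interest=$0.00
After 2 (deposit($200)): balance=$650.00 total_interest=$0.00
After 3 (year_end (apply 10% annual interest)): balance=$715.00 total_interest=$65.00
After 4 (deposit($500)): balance=$1215.00 total_interest=$65.00
After 5 (deposit($50)): balance=$1265.00 total_interest=$65.00
After 6 (month_end (apply 1% monthly interest)): balance=$1277.65 total_interest=$77.65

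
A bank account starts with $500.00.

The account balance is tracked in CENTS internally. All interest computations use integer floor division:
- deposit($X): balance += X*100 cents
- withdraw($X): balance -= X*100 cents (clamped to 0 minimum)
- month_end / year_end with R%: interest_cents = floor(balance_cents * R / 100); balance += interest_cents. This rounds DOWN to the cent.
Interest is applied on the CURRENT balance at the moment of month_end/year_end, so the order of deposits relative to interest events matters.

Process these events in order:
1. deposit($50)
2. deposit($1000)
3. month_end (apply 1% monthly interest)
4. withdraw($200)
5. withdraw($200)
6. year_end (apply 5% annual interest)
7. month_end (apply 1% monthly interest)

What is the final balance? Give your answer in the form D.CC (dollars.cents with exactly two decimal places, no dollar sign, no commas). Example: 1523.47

After 1 (deposit($50)): balance=$550.00 total_interest=$0.00
After 2 (deposit($1000)): balance=$1550.00 total_interest=$0.00
After 3 (month_end (apply 1% monthly interest)): balance=$1565.50 total_interest=$15.50
After 4 (withdraw($200)): balance=$1365.50 total_interest=$15.50
After 5 (withdraw($200)): balance=$1165.50 total_interest=$15.50
After 6 (year_end (apply 5% annual interest)): balance=$1223.77 total_interest=$73.77
After 7 (month_end (apply 1% monthly interest)): balance=$1236.00 total_interest=$86.00

Answer: 1236.00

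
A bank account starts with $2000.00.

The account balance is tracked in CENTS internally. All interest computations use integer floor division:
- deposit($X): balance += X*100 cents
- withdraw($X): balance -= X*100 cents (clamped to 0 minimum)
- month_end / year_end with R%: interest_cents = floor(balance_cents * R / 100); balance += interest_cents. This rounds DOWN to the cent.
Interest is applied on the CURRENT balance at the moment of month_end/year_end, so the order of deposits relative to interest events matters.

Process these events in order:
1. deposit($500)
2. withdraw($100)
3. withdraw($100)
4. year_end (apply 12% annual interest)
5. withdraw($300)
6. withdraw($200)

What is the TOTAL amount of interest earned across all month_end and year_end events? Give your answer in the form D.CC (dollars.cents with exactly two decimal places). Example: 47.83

After 1 (deposit($500)): balance=$2500.00 total_interest=$0.00
After 2 (withdraw($100)): balance=$2400.00 total_interest=$0.00
After 3 (withdraw($100)): balance=$2300.00 total_interest=$0.00
After 4 (year_end (apply 12% annual interest)): balance=$2576.00 total_interest=$276.00
After 5 (withdraw($300)): balance=$2276.00 total_interest=$276.00
After 6 (withdraw($200)): balance=$2076.00 total_interest=$276.00

Answer: 276.00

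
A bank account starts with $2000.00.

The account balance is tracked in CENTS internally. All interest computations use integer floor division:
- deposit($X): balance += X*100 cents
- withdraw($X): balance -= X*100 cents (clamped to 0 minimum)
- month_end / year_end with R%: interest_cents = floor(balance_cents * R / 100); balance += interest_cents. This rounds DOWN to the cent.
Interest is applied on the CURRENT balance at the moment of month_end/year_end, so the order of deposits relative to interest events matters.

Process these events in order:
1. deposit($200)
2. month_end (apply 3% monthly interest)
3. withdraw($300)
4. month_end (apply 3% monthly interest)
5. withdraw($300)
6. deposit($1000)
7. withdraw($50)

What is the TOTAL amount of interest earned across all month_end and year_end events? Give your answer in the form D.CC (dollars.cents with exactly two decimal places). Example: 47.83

After 1 (deposit($200)): balance=$2200.00 total_interest=$0.00
After 2 (month_end (apply 3% monthly interest)): balance=$2266.00 total_interest=$66.00
After 3 (withdraw($300)): balance=$1966.00 total_interest=$66.00
After 4 (month_end (apply 3% monthly interest)): balance=$2024.98 total_interest=$124.98
After 5 (withdraw($300)): balance=$1724.98 total_interest=$124.98
After 6 (deposit($1000)): balance=$2724.98 total_interest=$124.98
After 7 (withdraw($50)): balance=$2674.98 total_interest=$124.98

Answer: 124.98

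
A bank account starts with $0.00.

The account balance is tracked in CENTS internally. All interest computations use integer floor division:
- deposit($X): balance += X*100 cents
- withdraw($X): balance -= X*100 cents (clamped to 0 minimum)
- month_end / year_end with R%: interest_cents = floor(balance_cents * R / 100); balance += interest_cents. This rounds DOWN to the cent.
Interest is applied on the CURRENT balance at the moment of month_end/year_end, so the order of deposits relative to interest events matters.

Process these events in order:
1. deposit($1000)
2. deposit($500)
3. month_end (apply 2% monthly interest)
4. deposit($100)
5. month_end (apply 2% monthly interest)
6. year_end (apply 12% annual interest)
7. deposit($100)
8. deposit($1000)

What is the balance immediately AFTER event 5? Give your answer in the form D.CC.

Answer: 1662.60

Derivation:
After 1 (deposit($1000)): balance=$1000.00 total_interest=$0.00
After 2 (deposit($500)): balance=$1500.00 total_interest=$0.00
After 3 (month_end (apply 2% monthly interest)): balance=$1530.00 total_interest=$30.00
After 4 (deposit($100)): balance=$1630.00 total_interest=$30.00
After 5 (month_end (apply 2% monthly interest)): balance=$1662.60 total_interest=$62.60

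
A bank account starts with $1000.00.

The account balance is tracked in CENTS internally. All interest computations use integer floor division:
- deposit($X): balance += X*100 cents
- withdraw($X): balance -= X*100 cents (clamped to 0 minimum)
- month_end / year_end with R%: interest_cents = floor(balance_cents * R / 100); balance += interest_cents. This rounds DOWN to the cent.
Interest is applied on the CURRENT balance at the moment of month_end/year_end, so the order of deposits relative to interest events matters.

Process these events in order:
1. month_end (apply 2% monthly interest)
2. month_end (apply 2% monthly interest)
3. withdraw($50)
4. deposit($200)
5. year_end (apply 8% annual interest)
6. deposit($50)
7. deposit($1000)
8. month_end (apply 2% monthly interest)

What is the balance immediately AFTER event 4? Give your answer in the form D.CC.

Answer: 1190.40

Derivation:
After 1 (month_end (apply 2% monthly interest)): balance=$1020.00 total_interest=$20.00
After 2 (month_end (apply 2% monthly interest)): balance=$1040.40 total_interest=$40.40
After 3 (withdraw($50)): balance=$990.40 total_interest=$40.40
After 4 (deposit($200)): balance=$1190.40 total_interest=$40.40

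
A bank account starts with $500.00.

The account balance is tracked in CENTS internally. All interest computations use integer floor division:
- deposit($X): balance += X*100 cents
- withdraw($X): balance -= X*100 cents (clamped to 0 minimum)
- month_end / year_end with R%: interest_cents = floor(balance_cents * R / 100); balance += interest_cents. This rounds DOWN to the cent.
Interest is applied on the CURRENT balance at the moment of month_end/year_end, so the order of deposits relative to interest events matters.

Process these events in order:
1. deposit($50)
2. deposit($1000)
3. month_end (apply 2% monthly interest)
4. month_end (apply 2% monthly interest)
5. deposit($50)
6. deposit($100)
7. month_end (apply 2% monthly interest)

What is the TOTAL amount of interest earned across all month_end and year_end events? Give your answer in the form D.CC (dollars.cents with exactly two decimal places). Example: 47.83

Answer: 97.87

Derivation:
After 1 (deposit($50)): balance=$550.00 total_interest=$0.00
After 2 (deposit($1000)): balance=$1550.00 total_interest=$0.00
After 3 (month_end (apply 2% monthly interest)): balance=$1581.00 total_interest=$31.00
After 4 (month_end (apply 2% monthly interest)): balance=$1612.62 total_interest=$62.62
After 5 (deposit($50)): balance=$1662.62 total_interest=$62.62
After 6 (deposit($100)): balance=$1762.62 total_interest=$62.62
After 7 (month_end (apply 2% monthly interest)): balance=$1797.87 total_interest=$97.87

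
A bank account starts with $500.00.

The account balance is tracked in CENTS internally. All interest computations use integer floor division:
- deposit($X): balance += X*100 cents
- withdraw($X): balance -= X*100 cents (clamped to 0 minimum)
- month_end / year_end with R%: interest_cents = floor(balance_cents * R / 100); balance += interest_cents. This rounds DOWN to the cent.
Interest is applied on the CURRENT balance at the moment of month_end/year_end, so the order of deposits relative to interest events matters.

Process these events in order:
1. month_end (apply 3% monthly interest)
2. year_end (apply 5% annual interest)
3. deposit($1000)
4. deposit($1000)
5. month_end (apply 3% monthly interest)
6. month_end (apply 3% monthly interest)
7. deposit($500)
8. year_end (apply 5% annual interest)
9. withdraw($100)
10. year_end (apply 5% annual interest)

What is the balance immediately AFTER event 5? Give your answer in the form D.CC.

After 1 (month_end (apply 3% monthly interest)): balance=$515.00 total_interest=$15.00
After 2 (year_end (apply 5% annual interest)): balance=$540.75 total_interest=$40.75
After 3 (deposit($1000)): balance=$1540.75 total_interest=$40.75
After 4 (deposit($1000)): balance=$2540.75 total_interest=$40.75
After 5 (month_end (apply 3% monthly interest)): balance=$2616.97 total_interest=$116.97

Answer: 2616.97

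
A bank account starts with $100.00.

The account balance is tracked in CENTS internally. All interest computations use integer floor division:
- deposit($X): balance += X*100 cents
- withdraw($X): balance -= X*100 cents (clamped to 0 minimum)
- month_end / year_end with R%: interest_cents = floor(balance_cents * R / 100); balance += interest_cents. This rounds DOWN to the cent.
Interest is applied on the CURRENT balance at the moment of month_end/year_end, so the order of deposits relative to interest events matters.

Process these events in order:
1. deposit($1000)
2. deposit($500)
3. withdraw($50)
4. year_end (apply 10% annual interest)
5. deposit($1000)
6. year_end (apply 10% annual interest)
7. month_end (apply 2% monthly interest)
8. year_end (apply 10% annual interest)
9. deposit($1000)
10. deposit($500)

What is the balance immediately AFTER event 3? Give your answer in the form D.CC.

After 1 (deposit($1000)): balance=$1100.00 total_interest=$0.00
After 2 (deposit($500)): balance=$1600.00 total_interest=$0.00
After 3 (withdraw($50)): balance=$1550.00 total_interest=$0.00

Answer: 1550.00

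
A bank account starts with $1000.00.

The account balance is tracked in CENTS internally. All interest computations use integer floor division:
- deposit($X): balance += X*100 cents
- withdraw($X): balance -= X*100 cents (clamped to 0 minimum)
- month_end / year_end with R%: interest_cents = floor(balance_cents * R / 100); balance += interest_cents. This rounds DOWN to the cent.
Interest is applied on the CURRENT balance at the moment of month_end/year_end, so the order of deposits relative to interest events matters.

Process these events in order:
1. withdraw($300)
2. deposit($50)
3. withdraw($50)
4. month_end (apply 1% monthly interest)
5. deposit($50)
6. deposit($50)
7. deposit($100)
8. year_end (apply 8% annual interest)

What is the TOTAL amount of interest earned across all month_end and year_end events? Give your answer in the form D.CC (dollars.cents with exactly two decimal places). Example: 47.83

After 1 (withdraw($300)): balance=$700.00 total_interest=$0.00
After 2 (deposit($50)): balance=$750.00 total_interest=$0.00
After 3 (withdraw($50)): balance=$700.00 total_interest=$0.00
After 4 (month_end (apply 1% monthly interest)): balance=$707.00 total_interest=$7.00
After 5 (deposit($50)): balance=$757.00 total_interest=$7.00
After 6 (deposit($50)): balance=$807.00 total_interest=$7.00
After 7 (deposit($100)): balance=$907.00 total_interest=$7.00
After 8 (year_end (apply 8% annual interest)): balance=$979.56 total_interest=$79.56

Answer: 79.56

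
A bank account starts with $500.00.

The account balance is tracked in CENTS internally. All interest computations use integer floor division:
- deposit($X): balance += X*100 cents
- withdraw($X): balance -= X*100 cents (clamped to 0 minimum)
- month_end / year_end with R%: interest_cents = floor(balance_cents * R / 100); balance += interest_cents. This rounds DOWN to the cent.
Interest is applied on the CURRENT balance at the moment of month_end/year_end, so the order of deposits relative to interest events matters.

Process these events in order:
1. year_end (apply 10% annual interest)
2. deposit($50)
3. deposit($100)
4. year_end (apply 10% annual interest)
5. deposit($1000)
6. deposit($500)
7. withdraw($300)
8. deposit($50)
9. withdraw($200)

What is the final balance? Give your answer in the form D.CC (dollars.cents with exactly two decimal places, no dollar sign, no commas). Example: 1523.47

After 1 (year_end (apply 10% annual interest)): balance=$550.00 total_interest=$50.00
After 2 (deposit($50)): balance=$600.00 total_interest=$50.00
After 3 (deposit($100)): balance=$700.00 total_interest=$50.00
After 4 (year_end (apply 10% annual interest)): balance=$770.00 total_interest=$120.00
After 5 (deposit($1000)): balance=$1770.00 total_interest=$120.00
After 6 (deposit($500)): balance=$2270.00 total_interest=$120.00
After 7 (withdraw($300)): balance=$1970.00 total_interest=$120.00
After 8 (deposit($50)): balance=$2020.00 total_interest=$120.00
After 9 (withdraw($200)): balance=$1820.00 total_interest=$120.00

Answer: 1820.00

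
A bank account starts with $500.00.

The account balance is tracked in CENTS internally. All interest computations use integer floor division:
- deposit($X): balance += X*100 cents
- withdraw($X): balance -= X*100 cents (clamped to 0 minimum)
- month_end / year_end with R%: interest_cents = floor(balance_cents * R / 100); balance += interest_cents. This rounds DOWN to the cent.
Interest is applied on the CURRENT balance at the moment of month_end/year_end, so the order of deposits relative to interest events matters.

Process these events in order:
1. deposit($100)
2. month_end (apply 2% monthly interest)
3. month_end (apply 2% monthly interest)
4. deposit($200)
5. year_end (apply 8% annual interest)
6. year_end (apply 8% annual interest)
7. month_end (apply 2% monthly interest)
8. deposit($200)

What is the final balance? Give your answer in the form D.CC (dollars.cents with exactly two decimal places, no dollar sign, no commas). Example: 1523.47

After 1 (deposit($100)): balance=$600.00 total_interest=$0.00
After 2 (month_end (apply 2% monthly interest)): balance=$612.00 total_interest=$12.00
After 3 (month_end (apply 2% monthly interest)): balance=$624.24 total_interest=$24.24
After 4 (deposit($200)): balance=$824.24 total_interest=$24.24
After 5 (year_end (apply 8% annual interest)): balance=$890.17 total_interest=$90.17
After 6 (year_end (apply 8% annual interest)): balance=$961.38 total_interest=$161.38
After 7 (month_end (apply 2% monthly interest)): balance=$980.60 total_interest=$180.60
After 8 (deposit($200)): balance=$1180.60 total_interest=$180.60

Answer: 1180.60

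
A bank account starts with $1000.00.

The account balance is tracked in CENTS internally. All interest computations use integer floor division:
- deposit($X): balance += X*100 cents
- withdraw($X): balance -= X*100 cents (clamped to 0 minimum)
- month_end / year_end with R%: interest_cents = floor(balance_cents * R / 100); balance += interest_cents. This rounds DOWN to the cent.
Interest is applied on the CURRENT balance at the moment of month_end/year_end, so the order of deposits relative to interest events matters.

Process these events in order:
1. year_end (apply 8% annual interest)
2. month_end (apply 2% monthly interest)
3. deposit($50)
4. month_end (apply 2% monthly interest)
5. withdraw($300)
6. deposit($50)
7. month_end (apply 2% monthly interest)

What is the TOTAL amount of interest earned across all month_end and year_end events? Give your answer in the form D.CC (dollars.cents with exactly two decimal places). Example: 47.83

Answer: 143.12

Derivation:
After 1 (year_end (apply 8% annual interest)): balance=$1080.00 total_interest=$80.00
After 2 (month_end (apply 2% monthly interest)): balance=$1101.60 total_interest=$101.60
After 3 (deposit($50)): balance=$1151.60 total_interest=$101.60
After 4 (month_end (apply 2% monthly interest)): balance=$1174.63 total_interest=$124.63
After 5 (withdraw($300)): balance=$874.63 total_interest=$124.63
After 6 (deposit($50)): balance=$924.63 total_interest=$124.63
After 7 (month_end (apply 2% monthly interest)): balance=$943.12 total_interest=$143.12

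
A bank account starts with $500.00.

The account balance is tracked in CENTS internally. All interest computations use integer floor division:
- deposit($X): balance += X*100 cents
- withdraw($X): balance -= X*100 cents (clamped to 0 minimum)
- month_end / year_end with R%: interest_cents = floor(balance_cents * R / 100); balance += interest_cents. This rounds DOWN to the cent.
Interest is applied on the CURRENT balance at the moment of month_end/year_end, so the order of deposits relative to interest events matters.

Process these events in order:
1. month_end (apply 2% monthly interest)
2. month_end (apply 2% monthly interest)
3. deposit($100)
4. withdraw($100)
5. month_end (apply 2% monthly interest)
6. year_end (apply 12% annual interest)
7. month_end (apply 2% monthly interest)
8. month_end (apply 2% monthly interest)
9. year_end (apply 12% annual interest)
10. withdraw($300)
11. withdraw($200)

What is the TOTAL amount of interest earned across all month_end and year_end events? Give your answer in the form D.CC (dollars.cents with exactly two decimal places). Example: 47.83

After 1 (month_end (apply 2% monthly interest)): balance=$510.00 total_interest=$10.00
After 2 (month_end (apply 2% monthly interest)): balance=$520.20 total_interest=$20.20
After 3 (deposit($100)): balance=$620.20 total_interest=$20.20
After 4 (withdraw($100)): balance=$520.20 total_interest=$20.20
After 5 (month_end (apply 2% monthly interest)): balance=$530.60 total_interest=$30.60
After 6 (year_end (apply 12% annual interest)): balance=$594.27 total_interest=$94.27
After 7 (month_end (apply 2% monthly interest)): balance=$606.15 total_interest=$106.15
After 8 (month_end (apply 2% monthly interest)): balance=$618.27 total_interest=$118.27
After 9 (year_end (apply 12% annual interest)): balance=$692.46 total_interest=$192.46
After 10 (withdraw($300)): balance=$392.46 total_interest=$192.46
After 11 (withdraw($200)): balance=$192.46 total_interest=$192.46

Answer: 192.46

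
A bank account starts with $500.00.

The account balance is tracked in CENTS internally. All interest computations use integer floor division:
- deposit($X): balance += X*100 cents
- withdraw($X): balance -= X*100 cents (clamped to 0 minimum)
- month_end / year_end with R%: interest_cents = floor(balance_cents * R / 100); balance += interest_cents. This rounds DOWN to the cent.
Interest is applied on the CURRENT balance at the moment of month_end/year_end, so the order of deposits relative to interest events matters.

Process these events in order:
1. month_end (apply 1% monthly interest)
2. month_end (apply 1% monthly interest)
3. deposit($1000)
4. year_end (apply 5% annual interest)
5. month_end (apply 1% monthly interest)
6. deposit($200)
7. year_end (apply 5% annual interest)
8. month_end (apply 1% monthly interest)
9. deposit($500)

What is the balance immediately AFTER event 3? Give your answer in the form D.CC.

After 1 (month_end (apply 1% monthly interest)): balance=$505.00 total_interest=$5.00
After 2 (month_end (apply 1% monthly interest)): balance=$510.05 total_interest=$10.05
After 3 (deposit($1000)): balance=$1510.05 total_interest=$10.05

Answer: 1510.05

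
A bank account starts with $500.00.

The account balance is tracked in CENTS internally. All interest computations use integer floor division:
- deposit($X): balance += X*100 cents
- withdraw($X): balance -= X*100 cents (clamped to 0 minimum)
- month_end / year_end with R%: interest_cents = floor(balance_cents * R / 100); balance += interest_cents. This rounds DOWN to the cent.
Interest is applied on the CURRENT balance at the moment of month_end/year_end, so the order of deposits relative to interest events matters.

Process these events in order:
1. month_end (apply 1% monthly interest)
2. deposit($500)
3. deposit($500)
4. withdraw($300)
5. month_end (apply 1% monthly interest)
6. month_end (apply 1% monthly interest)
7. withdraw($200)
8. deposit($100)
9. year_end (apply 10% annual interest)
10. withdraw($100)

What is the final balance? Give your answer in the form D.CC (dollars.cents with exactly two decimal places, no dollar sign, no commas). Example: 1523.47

After 1 (month_end (apply 1% monthly interest)): balance=$505.00 total_interest=$5.00
After 2 (deposit($500)): balance=$1005.00 total_interest=$5.00
After 3 (deposit($500)): balance=$1505.00 total_interest=$5.00
After 4 (withdraw($300)): balance=$1205.00 total_interest=$5.00
After 5 (month_end (apply 1% monthly interest)): balance=$1217.05 total_interest=$17.05
After 6 (month_end (apply 1% monthly interest)): balance=$1229.22 total_interest=$29.22
After 7 (withdraw($200)): balance=$1029.22 total_interest=$29.22
After 8 (deposit($100)): balance=$1129.22 total_interest=$29.22
After 9 (year_end (apply 10% annual interest)): balance=$1242.14 total_interest=$142.14
After 10 (withdraw($100)): balance=$1142.14 total_interest=$142.14

Answer: 1142.14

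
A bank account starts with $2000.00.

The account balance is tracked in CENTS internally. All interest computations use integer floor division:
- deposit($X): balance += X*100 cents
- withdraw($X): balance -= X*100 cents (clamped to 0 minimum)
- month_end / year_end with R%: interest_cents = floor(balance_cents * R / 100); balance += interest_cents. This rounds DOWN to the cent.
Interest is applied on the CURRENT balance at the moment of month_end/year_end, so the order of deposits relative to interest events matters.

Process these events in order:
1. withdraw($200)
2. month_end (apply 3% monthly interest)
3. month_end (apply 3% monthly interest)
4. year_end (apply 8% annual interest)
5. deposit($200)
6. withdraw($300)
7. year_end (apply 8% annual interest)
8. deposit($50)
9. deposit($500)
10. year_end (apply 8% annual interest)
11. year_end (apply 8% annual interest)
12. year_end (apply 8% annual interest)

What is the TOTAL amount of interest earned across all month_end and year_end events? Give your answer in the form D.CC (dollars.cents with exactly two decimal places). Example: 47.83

After 1 (withdraw($200)): balance=$1800.00 total_interest=$0.00
After 2 (month_end (apply 3% monthly interest)): balance=$1854.00 total_interest=$54.00
After 3 (month_end (apply 3% monthly interest)): balance=$1909.62 total_interest=$109.62
After 4 (year_end (apply 8% annual interest)): balance=$2062.38 total_interest=$262.38
After 5 (deposit($200)): balance=$2262.38 total_interest=$262.38
After 6 (withdraw($300)): balance=$1962.38 total_interest=$262.38
After 7 (year_end (apply 8% annual interest)): balance=$2119.37 total_interest=$419.37
After 8 (deposit($50)): balance=$2169.37 total_interest=$419.37
After 9 (deposit($500)): balance=$2669.37 total_interest=$419.37
After 10 (year_end (apply 8% annual interest)): balance=$2882.91 total_interest=$632.91
After 11 (year_end (apply 8% annual interest)): balance=$3113.54 total_interest=$863.54
After 12 (year_end (apply 8% annual interest)): balance=$3362.62 total_interest=$1112.62

Answer: 1112.62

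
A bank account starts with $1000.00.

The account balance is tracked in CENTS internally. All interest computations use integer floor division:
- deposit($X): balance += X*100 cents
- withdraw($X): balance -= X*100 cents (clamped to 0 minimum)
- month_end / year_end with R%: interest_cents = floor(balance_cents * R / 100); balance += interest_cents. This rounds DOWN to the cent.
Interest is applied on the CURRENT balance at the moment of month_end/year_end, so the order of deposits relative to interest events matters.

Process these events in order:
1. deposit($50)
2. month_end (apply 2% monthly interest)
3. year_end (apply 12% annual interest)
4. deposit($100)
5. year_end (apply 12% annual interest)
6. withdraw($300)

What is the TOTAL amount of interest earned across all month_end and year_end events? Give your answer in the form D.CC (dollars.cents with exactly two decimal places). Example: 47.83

Answer: 305.46

Derivation:
After 1 (deposit($50)): balance=$1050.00 total_interest=$0.00
After 2 (month_end (apply 2% monthly interest)): balance=$1071.00 total_interest=$21.00
After 3 (year_end (apply 12% annual interest)): balance=$1199.52 total_interest=$149.52
After 4 (deposit($100)): balance=$1299.52 total_interest=$149.52
After 5 (year_end (apply 12% annual interest)): balance=$1455.46 total_interest=$305.46
After 6 (withdraw($300)): balance=$1155.46 total_interest=$305.46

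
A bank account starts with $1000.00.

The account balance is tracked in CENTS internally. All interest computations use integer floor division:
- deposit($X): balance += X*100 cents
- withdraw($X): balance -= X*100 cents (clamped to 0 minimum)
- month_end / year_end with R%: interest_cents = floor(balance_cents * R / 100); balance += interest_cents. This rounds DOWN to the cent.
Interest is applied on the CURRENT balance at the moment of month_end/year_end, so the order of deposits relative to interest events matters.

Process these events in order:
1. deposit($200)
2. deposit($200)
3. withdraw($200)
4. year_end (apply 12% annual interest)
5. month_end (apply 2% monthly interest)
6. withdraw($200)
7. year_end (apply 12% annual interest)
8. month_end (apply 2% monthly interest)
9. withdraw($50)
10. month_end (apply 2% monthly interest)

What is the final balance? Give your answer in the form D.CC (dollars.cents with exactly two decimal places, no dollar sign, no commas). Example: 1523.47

After 1 (deposit($200)): balance=$1200.00 total_interest=$0.00
After 2 (deposit($200)): balance=$1400.00 total_interest=$0.00
After 3 (withdraw($200)): balance=$1200.00 total_interest=$0.00
After 4 (year_end (apply 12% annual interest)): balance=$1344.00 total_interest=$144.00
After 5 (month_end (apply 2% monthly interest)): balance=$1370.88 total_interest=$170.88
After 6 (withdraw($200)): balance=$1170.88 total_interest=$170.88
After 7 (year_end (apply 12% annual interest)): balance=$1311.38 total_interest=$311.38
After 8 (month_end (apply 2% monthly interest)): balance=$1337.60 total_interest=$337.60
After 9 (withdraw($50)): balance=$1287.60 total_interest=$337.60
After 10 (month_end (apply 2% monthly interest)): balance=$1313.35 total_interest=$363.35

Answer: 1313.35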